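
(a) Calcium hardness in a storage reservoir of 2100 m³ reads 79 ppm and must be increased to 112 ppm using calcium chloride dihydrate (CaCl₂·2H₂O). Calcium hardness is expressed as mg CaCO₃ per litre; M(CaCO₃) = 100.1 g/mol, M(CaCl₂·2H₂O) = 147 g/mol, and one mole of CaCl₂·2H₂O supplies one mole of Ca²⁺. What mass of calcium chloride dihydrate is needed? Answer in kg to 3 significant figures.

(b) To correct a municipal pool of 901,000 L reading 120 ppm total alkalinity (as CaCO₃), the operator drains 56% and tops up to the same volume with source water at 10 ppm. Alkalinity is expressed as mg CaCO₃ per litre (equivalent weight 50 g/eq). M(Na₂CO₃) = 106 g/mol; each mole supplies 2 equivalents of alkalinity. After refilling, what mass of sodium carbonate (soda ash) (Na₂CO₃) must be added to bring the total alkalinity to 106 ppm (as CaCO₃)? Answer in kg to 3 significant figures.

(a) Volume: 2100 m³ = 2,100,000 L.
(a) Hardness to add: (112 − 79) = 33 mg/L as CaCO₃ × 2,100,000 L = 69,300 g as CaCO₃.
(a) Moles of Ca²⁺ (1 mol Ca²⁺ ≡ 1 mol CaCO₃): 69,300 / 100.1 g/mol = 692.3 mol.
(a) Mass of CaCl₂·2H₂O: 692.3 × 147 = 101,800 g.

(b) After draining 56% and refilling: 120 × 0.44 + 10 × 0.56 = 58.4 ppm.
(b) Deficit to target: 106 − 58.4 = 47.6 mg/L.
(b) As CaCO₃: 47.6 mg/L × 901,000 L = 42,890 g; ÷ 50 g/eq ÷ 2 = 428.9 mol Na₂CO₃.
(b) Mass: 428.9 × 106 = 45,460 g.

(a) 102 kg; (b) 45.5 kg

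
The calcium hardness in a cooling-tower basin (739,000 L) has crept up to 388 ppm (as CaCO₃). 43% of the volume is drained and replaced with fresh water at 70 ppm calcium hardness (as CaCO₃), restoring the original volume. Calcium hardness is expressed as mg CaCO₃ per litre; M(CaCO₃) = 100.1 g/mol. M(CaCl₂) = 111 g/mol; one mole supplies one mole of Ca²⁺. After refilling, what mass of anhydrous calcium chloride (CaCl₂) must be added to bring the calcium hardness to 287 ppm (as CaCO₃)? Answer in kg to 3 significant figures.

After draining 43% and refilling: 388 × 0.57 + 70 × 0.43 = 251.26 ppm.
Deficit to target: 287 − 251.26 = 35.74 mg/L.
As CaCO₃: 35.74 mg/L × 739,000 L = 26,410 g; ÷ 100.1 = 263.9 mol Ca²⁺.
Mass: 263.9 × 111 = 29,290 g.

29.3 kg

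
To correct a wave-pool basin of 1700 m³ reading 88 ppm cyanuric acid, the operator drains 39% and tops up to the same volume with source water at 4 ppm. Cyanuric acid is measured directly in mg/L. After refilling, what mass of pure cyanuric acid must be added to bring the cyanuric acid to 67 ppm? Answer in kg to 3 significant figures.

20.0 kg

Volume: 1700 m³ = 1,700,000 L.
After draining 39% and refilling: 88 × 0.61 + 4 × 0.39 = 55.24 ppm.
Deficit to target: 67 − 55.24 = 11.76 mg/L.
Mass: 11.76 mg/L × 1,700,000 L = 19,990 g cyanuric acid.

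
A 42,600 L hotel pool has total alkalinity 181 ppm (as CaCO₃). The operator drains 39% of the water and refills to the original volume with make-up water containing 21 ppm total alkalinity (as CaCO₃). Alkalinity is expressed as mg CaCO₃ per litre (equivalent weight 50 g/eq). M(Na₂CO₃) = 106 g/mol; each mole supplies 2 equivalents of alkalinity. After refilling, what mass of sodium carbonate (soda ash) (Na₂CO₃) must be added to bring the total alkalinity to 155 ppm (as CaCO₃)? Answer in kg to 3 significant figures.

1.64 kg

After draining 39% and refilling: 181 × 0.61 + 21 × 0.39 = 118.6 ppm.
Deficit to target: 155 − 118.6 = 36.4 mg/L.
As CaCO₃: 36.4 mg/L × 42,600 L = 1551 g; ÷ 50 g/eq ÷ 2 = 15.51 mol Na₂CO₃.
Mass: 15.51 × 106 = 1644 g.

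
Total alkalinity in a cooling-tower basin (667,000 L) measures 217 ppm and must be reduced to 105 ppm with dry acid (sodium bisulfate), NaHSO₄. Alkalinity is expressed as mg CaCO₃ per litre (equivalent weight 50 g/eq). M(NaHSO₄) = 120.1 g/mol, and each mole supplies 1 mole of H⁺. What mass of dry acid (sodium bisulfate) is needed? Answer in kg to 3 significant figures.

Alkalinity to neutralize: (217 − 105) = 112 mg/L as CaCO₃ × 667,000 L = 74,700 g as CaCO₃.
Equivalents of H⁺ required: 74,700 ÷ 50 g/eq = 1494 eq = 1494 mol NaHSO₄.
Mass of NaHSO₄: 1494 × 120.1 = 179,400 g.

179 kg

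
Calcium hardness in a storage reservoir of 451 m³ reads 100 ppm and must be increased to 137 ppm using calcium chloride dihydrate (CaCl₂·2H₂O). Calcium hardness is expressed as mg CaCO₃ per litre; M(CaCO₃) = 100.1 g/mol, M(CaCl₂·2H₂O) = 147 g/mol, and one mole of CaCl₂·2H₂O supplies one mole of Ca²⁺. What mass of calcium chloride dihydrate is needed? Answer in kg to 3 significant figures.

Volume: 451 m³ = 451,000 L.
Hardness to add: (137 − 100) = 37 mg/L as CaCO₃ × 451,000 L = 16,690 g as CaCO₃.
Moles of Ca²⁺ (1 mol Ca²⁺ ≡ 1 mol CaCO₃): 16,690 / 100.1 g/mol = 166.7 mol.
Mass of CaCl₂·2H₂O: 166.7 × 147 = 24,510 g.

24.5 kg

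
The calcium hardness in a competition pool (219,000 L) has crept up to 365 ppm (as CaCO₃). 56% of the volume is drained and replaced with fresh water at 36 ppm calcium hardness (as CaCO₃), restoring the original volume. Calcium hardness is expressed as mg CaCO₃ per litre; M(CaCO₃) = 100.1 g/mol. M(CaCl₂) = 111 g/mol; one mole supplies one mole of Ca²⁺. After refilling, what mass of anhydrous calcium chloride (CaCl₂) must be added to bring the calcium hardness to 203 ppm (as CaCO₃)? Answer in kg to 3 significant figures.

5.40 kg

After draining 56% and refilling: 365 × 0.44 + 36 × 0.56 = 180.76 ppm.
Deficit to target: 203 − 180.76 = 22.24 mg/L.
As CaCO₃: 22.24 mg/L × 219,000 L = 4871 g; ÷ 100.1 = 48.66 mol Ca²⁺.
Mass: 48.66 × 111 = 5401 g.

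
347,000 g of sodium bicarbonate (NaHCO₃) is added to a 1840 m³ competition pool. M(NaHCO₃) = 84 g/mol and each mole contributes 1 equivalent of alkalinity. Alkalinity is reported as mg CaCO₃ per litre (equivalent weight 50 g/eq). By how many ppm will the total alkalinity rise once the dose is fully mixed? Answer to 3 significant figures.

112 ppm

Volume: 1840 m³ = 1,840,000 L.
Moles of NaHCO₃: 347,000 g ÷ 84 g/mol = 4131 mol → 4131 eq of alkalinity.
As CaCO₃: 4131 eq × 50 g/eq = 206,500 g.
Rise: 206,500 g / 1,840,000 L × 1000 = 112.3 mg/L.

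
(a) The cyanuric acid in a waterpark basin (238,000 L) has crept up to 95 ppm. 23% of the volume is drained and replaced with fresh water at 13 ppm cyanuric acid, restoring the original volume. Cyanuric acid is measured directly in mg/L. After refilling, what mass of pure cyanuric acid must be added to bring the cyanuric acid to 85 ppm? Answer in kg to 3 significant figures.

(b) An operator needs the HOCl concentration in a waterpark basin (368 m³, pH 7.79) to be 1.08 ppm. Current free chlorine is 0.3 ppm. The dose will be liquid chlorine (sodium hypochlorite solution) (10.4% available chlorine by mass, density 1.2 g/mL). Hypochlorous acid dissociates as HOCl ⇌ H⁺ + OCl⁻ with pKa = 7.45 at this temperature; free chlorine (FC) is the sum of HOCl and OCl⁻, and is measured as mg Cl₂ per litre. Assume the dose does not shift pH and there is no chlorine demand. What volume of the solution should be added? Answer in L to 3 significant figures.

(a) After draining 23% and refilling: 95 × 0.77 + 13 × 0.23 = 76.14 ppm.
(a) Deficit to target: 85 − 76.14 = 8.86 mg/L.
(a) Mass: 8.86 mg/L × 238,000 L = 2109 g cyanuric acid.

(b) Volume: 368 m³ = 368,000 L.
(b) [OCl⁻]/[HOCl] = 10^(pH − pKa) = 10^(7.79 − 7.45) = 2.188; fraction as HOCl = 1/(1 + 2.188) = 0.3137.
(b) Free chlorine required for 1.08 ppm HOCl: 1.08 / 0.3137 = 3.443 ppm.
(b) FC to add: 3.443 − 0.3 = 3.143 mg/L as Cl₂.
(b) Cl₂ equivalent: 3.143 mg/L × 368,000 L = 1157 g.
(b) Product at 10.4% available Cl: 1157 / 0.104 = 11,120 g.
(b) Volume: 11,120 g ÷ 1.2 g/mL = 9267 mL.

(a) 2.11 kg; (b) 9.27 L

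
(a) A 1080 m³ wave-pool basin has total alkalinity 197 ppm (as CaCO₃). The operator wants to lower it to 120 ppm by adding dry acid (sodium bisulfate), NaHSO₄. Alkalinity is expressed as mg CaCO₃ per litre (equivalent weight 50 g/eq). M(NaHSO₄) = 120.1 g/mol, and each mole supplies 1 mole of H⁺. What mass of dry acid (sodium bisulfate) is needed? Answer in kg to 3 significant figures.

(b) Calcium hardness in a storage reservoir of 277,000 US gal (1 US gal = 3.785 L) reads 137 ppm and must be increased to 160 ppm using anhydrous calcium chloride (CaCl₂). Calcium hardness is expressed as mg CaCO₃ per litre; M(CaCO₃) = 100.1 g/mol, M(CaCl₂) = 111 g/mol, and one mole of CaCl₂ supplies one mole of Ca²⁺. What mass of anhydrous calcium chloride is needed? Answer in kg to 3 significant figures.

(a) 200 kg; (b) 26.7 kg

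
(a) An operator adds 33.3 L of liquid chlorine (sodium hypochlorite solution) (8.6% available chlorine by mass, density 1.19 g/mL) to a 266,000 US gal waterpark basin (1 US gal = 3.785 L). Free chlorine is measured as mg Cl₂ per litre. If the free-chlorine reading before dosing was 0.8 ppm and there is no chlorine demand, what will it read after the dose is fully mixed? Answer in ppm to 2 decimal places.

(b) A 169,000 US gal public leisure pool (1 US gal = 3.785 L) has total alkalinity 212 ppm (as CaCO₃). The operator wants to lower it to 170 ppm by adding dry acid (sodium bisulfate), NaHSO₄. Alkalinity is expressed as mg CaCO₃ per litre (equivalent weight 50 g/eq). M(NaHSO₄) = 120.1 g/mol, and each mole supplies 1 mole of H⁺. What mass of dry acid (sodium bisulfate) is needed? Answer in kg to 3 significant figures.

(a) 4.18 ppm; (b) 64.5 kg

(a) Volume: 266,000 US gal × 3.785 L/gal = 1,006,810 L.
(a) Mass of solution: 33.3 L × 1000 mL/L × 1.19 g/mL = 39,630 g.
(a) Available chlorine delivered: 39,630 g × 0.086 = 3408 g as Cl₂.
(a) Concentration rise: 3408 g / 1,006,810 L = 3.385 mg/L = 3.38 ppm.
(a) Final FC: 0.8 + 3.38 = 4.18 ppm.

(b) Volume: 169,000 US gal × 3.785 L/gal = 639,665 L.
(b) Alkalinity to neutralize: (212 − 170) = 42 mg/L as CaCO₃ × 639,665 L = 26,870 g as CaCO₃.
(b) Equivalents of H⁺ required: 26,870 ÷ 50 g/eq = 537.3 eq = 537.3 mol NaHSO₄.
(b) Mass of NaHSO₄: 537.3 × 120.1 = 64,530 g.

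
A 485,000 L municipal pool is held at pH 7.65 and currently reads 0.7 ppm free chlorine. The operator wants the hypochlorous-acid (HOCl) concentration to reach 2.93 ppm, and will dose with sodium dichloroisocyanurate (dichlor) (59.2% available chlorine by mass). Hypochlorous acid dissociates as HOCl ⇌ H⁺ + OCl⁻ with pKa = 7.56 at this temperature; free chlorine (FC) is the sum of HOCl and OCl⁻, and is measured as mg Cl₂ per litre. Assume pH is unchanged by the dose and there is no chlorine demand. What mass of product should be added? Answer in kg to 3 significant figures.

4.78 kg

[OCl⁻]/[HOCl] = 10^(pH − pKa) = 10^(7.65 − 7.56) = 1.23; fraction as HOCl = 1/(1 + 1.23) = 0.4484.
Free chlorine required for 2.93 ppm HOCl: 2.93 / 0.4484 = 6.535 ppm.
FC to add: 6.535 − 0.7 = 5.835 mg/L as Cl₂.
Cl₂ equivalent: 5.835 mg/L × 485,000 L = 2830 g.
Product at 59.2% available Cl: 2830 / 0.592 = 4780 g.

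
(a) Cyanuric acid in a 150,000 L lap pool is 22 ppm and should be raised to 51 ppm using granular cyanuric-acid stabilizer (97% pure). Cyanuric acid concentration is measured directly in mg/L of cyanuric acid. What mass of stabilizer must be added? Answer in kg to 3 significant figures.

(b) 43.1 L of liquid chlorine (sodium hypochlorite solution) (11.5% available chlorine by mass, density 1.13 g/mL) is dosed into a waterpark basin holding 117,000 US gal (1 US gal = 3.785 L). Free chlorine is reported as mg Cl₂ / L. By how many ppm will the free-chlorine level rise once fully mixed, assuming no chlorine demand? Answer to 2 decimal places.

(a) 4.48 kg; (b) 12.65 ppm

(a) CYA to add: (51 − 22) = 29 mg/L × 150,000 L = 4350 g cyanuric acid.
(a) At 97% purity: 4350 / 0.97 = 4485 g product.

(b) Volume: 117,000 US gal × 3.785 L/gal = 442,845 L.
(b) Mass of solution: 43.1 L × 1000 mL/L × 1.13 g/mL = 48,700 g.
(b) Available chlorine delivered: 48,700 g × 0.115 = 5601 g as Cl₂.
(b) Concentration rise: 5601 g / 442,845 L = 12.65 mg/L = 12.65 ppm.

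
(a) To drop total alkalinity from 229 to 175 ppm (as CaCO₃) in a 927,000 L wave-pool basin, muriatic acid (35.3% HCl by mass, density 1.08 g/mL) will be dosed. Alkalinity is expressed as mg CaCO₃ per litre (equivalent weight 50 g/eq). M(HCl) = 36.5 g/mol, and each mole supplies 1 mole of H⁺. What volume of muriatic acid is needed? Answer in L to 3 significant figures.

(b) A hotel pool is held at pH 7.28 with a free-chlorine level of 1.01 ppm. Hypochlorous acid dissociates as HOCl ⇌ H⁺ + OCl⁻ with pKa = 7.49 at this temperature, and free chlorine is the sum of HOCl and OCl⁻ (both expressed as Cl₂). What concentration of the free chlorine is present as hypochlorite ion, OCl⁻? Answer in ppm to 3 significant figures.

(a) 95.9 L; (b) 0.385 ppm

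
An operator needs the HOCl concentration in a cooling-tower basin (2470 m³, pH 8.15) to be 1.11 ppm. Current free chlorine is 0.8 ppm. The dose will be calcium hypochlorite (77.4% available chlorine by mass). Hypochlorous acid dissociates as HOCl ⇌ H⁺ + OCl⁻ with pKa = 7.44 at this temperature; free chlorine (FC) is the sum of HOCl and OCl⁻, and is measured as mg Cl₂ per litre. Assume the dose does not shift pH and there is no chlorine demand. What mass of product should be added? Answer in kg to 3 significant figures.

19.2 kg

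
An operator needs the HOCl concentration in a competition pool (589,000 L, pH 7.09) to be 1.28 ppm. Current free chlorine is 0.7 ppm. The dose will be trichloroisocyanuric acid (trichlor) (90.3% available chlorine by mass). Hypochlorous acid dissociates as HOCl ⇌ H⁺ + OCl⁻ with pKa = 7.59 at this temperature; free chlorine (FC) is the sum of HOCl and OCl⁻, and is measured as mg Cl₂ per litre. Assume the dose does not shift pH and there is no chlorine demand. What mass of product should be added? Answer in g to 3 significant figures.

[OCl⁻]/[HOCl] = 10^(pH − pKa) = 10^(7.09 − 7.59) = 0.3162; fraction as HOCl = 1/(1 + 0.3162) = 0.7597.
Free chlorine required for 1.28 ppm HOCl: 1.28 / 0.7597 = 1.685 ppm.
FC to add: 1.685 − 0.7 = 0.9848 mg/L as Cl₂.
Cl₂ equivalent: 0.9848 mg/L × 589,000 L = 580 g.
Product at 90.3% available Cl: 580 / 0.903 = 642.3 g.

642 g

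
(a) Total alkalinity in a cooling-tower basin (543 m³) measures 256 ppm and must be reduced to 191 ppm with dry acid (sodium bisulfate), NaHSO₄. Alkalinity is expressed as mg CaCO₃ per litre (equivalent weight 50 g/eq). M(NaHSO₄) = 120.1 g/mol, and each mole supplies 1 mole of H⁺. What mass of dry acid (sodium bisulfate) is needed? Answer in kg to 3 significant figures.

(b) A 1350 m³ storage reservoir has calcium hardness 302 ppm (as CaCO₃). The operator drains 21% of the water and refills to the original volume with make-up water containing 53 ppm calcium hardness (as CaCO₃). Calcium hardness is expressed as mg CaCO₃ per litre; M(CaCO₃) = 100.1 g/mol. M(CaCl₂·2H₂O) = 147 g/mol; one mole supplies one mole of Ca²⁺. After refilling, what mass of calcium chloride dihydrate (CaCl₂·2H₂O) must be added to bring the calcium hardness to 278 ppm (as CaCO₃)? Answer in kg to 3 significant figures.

(a) 84.8 kg; (b) 56.1 kg

(a) Volume: 543 m³ = 543,000 L.
(a) Alkalinity to neutralize: (256 − 191) = 65 mg/L as CaCO₃ × 543,000 L = 35,300 g as CaCO₃.
(a) Equivalents of H⁺ required: 35,300 ÷ 50 g/eq = 705.9 eq = 705.9 mol NaHSO₄.
(a) Mass of NaHSO₄: 705.9 × 120.1 = 84,780 g.

(b) Volume: 1350 m³ = 1,350,000 L.
(b) After draining 21% and refilling: 302 × 0.79 + 53 × 0.21 = 249.71 ppm.
(b) Deficit to target: 278 − 249.71 = 28.29 mg/L.
(b) As CaCO₃: 28.29 mg/L × 1,350,000 L = 38,190 g; ÷ 100.1 = 381.5 mol Ca²⁺.
(b) Mass: 381.5 × 147 = 56,090 g.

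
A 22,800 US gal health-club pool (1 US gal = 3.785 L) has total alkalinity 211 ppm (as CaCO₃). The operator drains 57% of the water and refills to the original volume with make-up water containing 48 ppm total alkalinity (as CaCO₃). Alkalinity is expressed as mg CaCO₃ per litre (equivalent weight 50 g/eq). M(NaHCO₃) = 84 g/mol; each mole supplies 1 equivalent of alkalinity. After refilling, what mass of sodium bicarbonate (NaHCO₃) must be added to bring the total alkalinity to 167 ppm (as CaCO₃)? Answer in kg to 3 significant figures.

7.09 kg

Volume: 22,800 US gal × 3.785 L/gal = 86,298 L.
After draining 57% and refilling: 211 × 0.43 + 48 × 0.57 = 118.09 ppm.
Deficit to target: 167 − 118.09 = 48.91 mg/L.
As CaCO₃: 48.91 mg/L × 86,298 L = 4221 g; ÷ 50 g/eq ÷ 1 = 84.42 mol NaHCO₃.
Mass: 84.42 × 84 = 7091 g.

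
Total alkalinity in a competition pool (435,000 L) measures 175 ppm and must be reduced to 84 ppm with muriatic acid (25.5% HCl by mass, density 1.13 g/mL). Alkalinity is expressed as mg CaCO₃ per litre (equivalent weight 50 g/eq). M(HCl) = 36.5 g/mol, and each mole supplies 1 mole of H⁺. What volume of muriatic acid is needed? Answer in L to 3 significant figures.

100 L

Alkalinity to neutralize: (175 − 84) = 91 mg/L as CaCO₃ × 435,000 L = 39,580 g as CaCO₃.
Equivalents of H⁺ required: 39,580 ÷ 50 g/eq = 791.7 eq = 791.7 mol HCl.
Mass of HCl: 791.7 × 36.5 = 28,900 g.
Mass of 25.5% solution: 28,900 / 0.255 = 113,300 g.
Volume: 113,300 g ÷ 1.13 g/mL = 100,300 mL.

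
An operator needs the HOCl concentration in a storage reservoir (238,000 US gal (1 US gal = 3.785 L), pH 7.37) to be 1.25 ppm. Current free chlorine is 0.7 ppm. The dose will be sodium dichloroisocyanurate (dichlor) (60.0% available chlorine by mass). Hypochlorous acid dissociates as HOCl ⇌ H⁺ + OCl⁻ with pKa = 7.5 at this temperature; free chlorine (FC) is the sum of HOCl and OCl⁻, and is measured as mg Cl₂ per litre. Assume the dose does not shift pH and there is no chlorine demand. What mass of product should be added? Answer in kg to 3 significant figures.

Volume: 238,000 US gal × 3.785 L/gal = 900,830 L.
[OCl⁻]/[HOCl] = 10^(pH − pKa) = 10^(7.37 − 7.5) = 0.7413; fraction as HOCl = 1/(1 + 0.7413) = 0.5743.
Free chlorine required for 1.25 ppm HOCl: 1.25 / 0.5743 = 2.177 ppm.
FC to add: 2.177 − 0.7 = 1.477 mg/L as Cl₂.
Cl₂ equivalent: 1.477 mg/L × 900,830 L = 1330 g.
Product at 60.0% available Cl: 1330 / 0.6 = 2217 g.

2.22 kg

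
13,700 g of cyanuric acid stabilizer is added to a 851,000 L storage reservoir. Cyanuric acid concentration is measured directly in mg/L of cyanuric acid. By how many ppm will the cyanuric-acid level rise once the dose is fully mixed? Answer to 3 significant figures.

16.1 ppm

Rise: 13,700 g / 851,000 L × 1000 = 16.1 mg/L.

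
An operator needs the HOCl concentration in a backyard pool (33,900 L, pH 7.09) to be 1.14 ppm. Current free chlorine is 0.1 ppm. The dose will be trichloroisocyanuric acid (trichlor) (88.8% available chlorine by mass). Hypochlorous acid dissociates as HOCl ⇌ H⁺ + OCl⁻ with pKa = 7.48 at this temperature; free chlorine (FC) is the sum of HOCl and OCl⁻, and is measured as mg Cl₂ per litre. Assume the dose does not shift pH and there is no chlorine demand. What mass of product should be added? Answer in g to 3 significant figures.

[OCl⁻]/[HOCl] = 10^(pH − pKa) = 10^(7.09 − 7.48) = 0.4074; fraction as HOCl = 1/(1 + 0.4074) = 0.7105.
Free chlorine required for 1.14 ppm HOCl: 1.14 / 0.7105 = 1.604 ppm.
FC to add: 1.604 − 0.1 = 1.504 mg/L as Cl₂.
Cl₂ equivalent: 1.504 mg/L × 33,900 L = 51 g.
Product at 88.8% available Cl: 51 / 0.888 = 57.43 g.

57.4 g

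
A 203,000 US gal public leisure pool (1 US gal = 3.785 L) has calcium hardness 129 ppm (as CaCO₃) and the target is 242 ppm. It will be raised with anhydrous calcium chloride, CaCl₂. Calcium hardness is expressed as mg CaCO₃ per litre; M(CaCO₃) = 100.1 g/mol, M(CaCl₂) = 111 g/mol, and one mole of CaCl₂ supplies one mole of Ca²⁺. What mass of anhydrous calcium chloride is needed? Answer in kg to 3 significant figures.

Volume: 203,000 US gal × 3.785 L/gal = 768,355 L.
Hardness to add: (242 − 129) = 113 mg/L as CaCO₃ × 768,355 L = 86,820 g as CaCO₃.
Moles of Ca²⁺ (1 mol Ca²⁺ ≡ 1 mol CaCO₃): 86,820 / 100.1 g/mol = 867.4 mol.
Mass of CaCl₂: 867.4 × 111 = 96,280 g.

96.3 kg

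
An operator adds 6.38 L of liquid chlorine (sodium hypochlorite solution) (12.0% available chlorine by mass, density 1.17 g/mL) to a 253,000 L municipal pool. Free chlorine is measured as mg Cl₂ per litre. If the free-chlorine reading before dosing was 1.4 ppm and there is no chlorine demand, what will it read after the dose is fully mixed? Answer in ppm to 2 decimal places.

Mass of solution: 6.38 L × 1000 mL/L × 1.17 g/mL = 7465 g.
Available chlorine delivered: 7465 g × 0.12 = 895.8 g as Cl₂.
Concentration rise: 895.8 g / 253,000 L = 3.541 mg/L = 3.54 ppm.
Final FC: 1.4 + 3.54 = 4.94 ppm.

4.94 ppm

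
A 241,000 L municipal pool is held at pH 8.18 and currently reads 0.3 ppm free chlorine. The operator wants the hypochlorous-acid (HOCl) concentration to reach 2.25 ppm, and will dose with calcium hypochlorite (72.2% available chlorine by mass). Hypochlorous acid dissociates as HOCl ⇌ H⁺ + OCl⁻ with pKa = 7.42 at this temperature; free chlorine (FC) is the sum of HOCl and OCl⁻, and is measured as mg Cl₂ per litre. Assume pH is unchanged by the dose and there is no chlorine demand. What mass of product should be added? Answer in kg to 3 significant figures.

4.97 kg

[OCl⁻]/[HOCl] = 10^(pH − pKa) = 10^(8.18 − 7.42) = 5.754; fraction as HOCl = 1/(1 + 5.754) = 0.1481.
Free chlorine required for 2.25 ppm HOCl: 2.25 / 0.1481 = 15.2 ppm.
FC to add: 15.2 − 0.3 = 14.9 mg/L as Cl₂.
Cl₂ equivalent: 14.9 mg/L × 241,000 L = 3590 g.
Product at 72.2% available Cl: 3590 / 0.722 = 4973 g.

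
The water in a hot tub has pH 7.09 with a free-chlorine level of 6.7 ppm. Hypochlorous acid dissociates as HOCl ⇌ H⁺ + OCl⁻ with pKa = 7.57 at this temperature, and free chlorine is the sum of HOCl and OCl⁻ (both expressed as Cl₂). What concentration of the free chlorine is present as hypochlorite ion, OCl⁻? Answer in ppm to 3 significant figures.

1.67 ppm

[OCl⁻]/[HOCl] = 10^(pH − pKa) = 10^(7.09 − 7.57) = 10^-0.48 = 0.3311.
Fraction as HOCl = 1 / (1 + 0.3311) = 0.7512.
OCl⁻ = (1 − 0.7512) × 6.7 ppm = 1.667 ppm.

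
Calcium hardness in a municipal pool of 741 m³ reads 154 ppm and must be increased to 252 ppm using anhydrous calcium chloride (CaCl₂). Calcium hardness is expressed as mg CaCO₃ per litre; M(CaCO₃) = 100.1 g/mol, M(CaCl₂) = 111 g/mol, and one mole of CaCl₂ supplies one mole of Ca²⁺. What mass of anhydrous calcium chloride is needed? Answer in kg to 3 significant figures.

Volume: 741 m³ = 741,000 L.
Hardness to add: (252 − 154) = 98 mg/L as CaCO₃ × 741,000 L = 72,620 g as CaCO₃.
Moles of Ca²⁺ (1 mol Ca²⁺ ≡ 1 mol CaCO₃): 72,620 / 100.1 g/mol = 725.5 mol.
Mass of CaCl₂: 725.5 × 111 = 80,530 g.

80.5 kg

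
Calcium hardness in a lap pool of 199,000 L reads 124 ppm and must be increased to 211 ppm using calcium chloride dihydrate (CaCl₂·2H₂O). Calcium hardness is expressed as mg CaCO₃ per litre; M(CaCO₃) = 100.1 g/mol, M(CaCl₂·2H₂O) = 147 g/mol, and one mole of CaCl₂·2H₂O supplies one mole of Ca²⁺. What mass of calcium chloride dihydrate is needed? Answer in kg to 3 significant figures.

Hardness to add: (211 − 124) = 87 mg/L as CaCO₃ × 199,000 L = 17,310 g as CaCO₃.
Moles of Ca²⁺ (1 mol Ca²⁺ ≡ 1 mol CaCO₃): 17,310 / 100.1 g/mol = 173 mol.
Mass of CaCl₂·2H₂O: 173 × 147 = 25,420 g.

25.4 kg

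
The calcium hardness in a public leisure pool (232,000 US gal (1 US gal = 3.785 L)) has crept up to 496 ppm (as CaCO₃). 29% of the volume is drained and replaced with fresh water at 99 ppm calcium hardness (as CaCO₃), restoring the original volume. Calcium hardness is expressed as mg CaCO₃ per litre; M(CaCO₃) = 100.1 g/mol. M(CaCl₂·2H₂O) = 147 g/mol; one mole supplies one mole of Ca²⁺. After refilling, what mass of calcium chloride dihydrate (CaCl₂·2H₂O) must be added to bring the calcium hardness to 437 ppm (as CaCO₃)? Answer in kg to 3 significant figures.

72.4 kg

Volume: 232,000 US gal × 3.785 L/gal = 878,120 L.
After draining 29% and refilling: 496 × 0.71 + 99 × 0.29 = 380.87 ppm.
Deficit to target: 437 − 380.87 = 56.13 mg/L.
As CaCO₃: 56.13 mg/L × 878,120 L = 49,290 g; ÷ 100.1 = 492.4 mol Ca²⁺.
Mass: 492.4 × 147 = 72,380 g.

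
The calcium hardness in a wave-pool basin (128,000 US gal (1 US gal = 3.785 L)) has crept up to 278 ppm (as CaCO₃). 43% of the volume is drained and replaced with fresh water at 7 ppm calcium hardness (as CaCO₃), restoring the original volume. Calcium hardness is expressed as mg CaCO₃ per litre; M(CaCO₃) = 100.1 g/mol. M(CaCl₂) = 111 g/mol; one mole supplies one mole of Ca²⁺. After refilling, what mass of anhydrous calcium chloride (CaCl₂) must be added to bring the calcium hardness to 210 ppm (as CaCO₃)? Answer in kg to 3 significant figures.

Volume: 128,000 US gal × 3.785 L/gal = 484,480 L.
After draining 43% and refilling: 278 × 0.57 + 7 × 0.43 = 161.47 ppm.
Deficit to target: 210 − 161.47 = 48.53 mg/L.
As CaCO₃: 48.53 mg/L × 484,480 L = 23,510 g; ÷ 100.1 = 234.9 mol Ca²⁺.
Mass: 234.9 × 111 = 26,070 g.

26.1 kg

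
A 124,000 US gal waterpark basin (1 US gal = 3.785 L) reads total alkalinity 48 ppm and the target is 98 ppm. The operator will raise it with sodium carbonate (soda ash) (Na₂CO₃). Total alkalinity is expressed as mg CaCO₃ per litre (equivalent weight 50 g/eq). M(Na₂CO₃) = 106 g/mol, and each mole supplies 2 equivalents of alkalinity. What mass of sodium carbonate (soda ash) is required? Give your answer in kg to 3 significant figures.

24.9 kg

Volume: 124,000 US gal × 3.785 L/gal = 469,340 L.
Alkalinity to add: (98 − 48) = 50 mg/L as CaCO₃ × 469,340 L = 23,470 g as CaCO₃.
Equivalents: 23,470 g ÷ 50 g/eq = 469.3 eq.
Each mole of Na₂CO₃ supplies 2 eq, so 469.3 / 2 = 234.7 mol.
Mass: 234.7 mol × 106 g/mol = 24,880 g.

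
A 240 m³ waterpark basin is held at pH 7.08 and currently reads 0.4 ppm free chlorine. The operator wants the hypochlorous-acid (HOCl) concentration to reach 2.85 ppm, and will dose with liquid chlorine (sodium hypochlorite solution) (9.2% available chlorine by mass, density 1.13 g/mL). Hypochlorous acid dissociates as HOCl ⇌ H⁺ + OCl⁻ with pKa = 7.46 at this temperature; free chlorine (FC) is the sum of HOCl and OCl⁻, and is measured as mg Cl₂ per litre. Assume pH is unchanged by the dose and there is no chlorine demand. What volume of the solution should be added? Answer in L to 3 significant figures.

8.40 L

Volume: 240 m³ = 240,000 L.
[OCl⁻]/[HOCl] = 10^(pH − pKa) = 10^(7.08 − 7.46) = 0.4169; fraction as HOCl = 1/(1 + 0.4169) = 0.7058.
Free chlorine required for 2.85 ppm HOCl: 2.85 / 0.7058 = 4.038 ppm.
FC to add: 4.038 − 0.4 = 3.638 mg/L as Cl₂.
Cl₂ equivalent: 3.638 mg/L × 240,000 L = 873.1 g.
Product at 9.2% available Cl: 873.1 / 0.092 = 9491 g.
Volume: 9491 g ÷ 1.13 g/mL = 8399 mL.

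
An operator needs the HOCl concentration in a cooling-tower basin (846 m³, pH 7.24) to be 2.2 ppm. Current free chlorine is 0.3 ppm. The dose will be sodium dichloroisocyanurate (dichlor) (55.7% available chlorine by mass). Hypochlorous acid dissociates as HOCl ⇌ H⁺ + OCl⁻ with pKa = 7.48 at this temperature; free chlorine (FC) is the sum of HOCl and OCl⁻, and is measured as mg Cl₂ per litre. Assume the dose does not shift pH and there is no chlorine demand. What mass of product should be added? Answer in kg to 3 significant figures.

4.81 kg

Volume: 846 m³ = 846,000 L.
[OCl⁻]/[HOCl] = 10^(pH − pKa) = 10^(7.24 − 7.48) = 0.5754; fraction as HOCl = 1/(1 + 0.5754) = 0.6347.
Free chlorine required for 2.2 ppm HOCl: 2.2 / 0.6347 = 3.466 ppm.
FC to add: 3.466 − 0.3 = 3.166 mg/L as Cl₂.
Cl₂ equivalent: 3.166 mg/L × 846,000 L = 2678 g.
Product at 55.7% available Cl: 2678 / 0.557 = 4809 g.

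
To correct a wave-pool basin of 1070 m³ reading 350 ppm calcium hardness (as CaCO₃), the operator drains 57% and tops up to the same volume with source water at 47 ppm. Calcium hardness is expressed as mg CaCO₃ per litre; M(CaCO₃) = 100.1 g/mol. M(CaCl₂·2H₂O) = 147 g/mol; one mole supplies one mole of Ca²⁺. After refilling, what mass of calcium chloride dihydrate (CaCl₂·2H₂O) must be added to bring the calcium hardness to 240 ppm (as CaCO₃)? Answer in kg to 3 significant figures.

Volume: 1070 m³ = 1,070,000 L.
After draining 57% and refilling: 350 × 0.43 + 47 × 0.57 = 177.29 ppm.
Deficit to target: 240 − 177.29 = 62.71 mg/L.
As CaCO₃: 62.71 mg/L × 1,070,000 L = 67,100 g; ÷ 100.1 = 670.3 mol Ca²⁺.
Mass: 670.3 × 147 = 98,540 g.

98.5 kg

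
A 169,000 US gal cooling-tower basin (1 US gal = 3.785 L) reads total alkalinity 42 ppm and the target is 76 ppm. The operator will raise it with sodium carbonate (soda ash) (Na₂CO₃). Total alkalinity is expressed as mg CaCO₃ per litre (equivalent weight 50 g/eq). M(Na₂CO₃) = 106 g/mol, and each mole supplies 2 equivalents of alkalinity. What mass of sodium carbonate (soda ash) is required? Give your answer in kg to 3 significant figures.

23.1 kg

Volume: 169,000 US gal × 3.785 L/gal = 639,665 L.
Alkalinity to add: (76 − 42) = 34 mg/L as CaCO₃ × 639,665 L = 21,750 g as CaCO₃.
Equivalents: 21,750 g ÷ 50 g/eq = 435 eq.
Each mole of Na₂CO₃ supplies 2 eq, so 435 / 2 = 217.5 mol.
Mass: 217.5 mol × 106 g/mol = 23,050 g.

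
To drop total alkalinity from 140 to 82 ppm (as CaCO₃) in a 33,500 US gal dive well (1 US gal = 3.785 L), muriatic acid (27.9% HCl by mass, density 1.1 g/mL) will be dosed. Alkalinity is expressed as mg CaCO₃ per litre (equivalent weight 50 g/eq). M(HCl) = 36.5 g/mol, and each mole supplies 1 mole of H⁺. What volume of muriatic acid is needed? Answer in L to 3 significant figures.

Volume: 33,500 US gal × 3.785 L/gal = 126,798 L.
Alkalinity to neutralize: (140 − 82) = 58 mg/L as CaCO₃ × 126,798 L = 7354 g as CaCO₃.
Equivalents of H⁺ required: 7354 ÷ 50 g/eq = 147.1 eq = 147.1 mol HCl.
Mass of HCl: 147.1 × 36.5 = 5369 g.
Mass of 27.9% solution: 5369 / 0.279 = 19,240 g.
Volume: 19,240 g ÷ 1.1 g/mL = 17,490 mL.

17.5 L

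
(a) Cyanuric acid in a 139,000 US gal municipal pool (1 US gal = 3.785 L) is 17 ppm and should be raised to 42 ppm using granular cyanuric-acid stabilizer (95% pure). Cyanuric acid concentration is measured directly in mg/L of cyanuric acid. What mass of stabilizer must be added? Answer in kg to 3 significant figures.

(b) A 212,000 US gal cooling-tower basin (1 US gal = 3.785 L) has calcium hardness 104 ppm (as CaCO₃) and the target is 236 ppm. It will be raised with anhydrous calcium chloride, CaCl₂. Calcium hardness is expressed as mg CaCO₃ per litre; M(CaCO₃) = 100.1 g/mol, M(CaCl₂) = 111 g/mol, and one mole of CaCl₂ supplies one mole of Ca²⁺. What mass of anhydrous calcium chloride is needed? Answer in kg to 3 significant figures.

(a) Volume: 139,000 US gal × 3.785 L/gal = 526,115 L.
(a) CYA to add: (42 − 17) = 25 mg/L × 526,115 L = 13,150 g cyanuric acid.
(a) At 95% purity: 13,150 / 0.95 = 13,850 g product.

(b) Volume: 212,000 US gal × 3.785 L/gal = 802,420 L.
(b) Hardness to add: (236 − 104) = 132 mg/L as CaCO₃ × 802,420 L = 105,900 g as CaCO₃.
(b) Moles of Ca²⁺ (1 mol Ca²⁺ ≡ 1 mol CaCO₃): 105,900 / 100.1 g/mol = 1058 mol.
(b) Mass of CaCl₂: 1058 × 111 = 117,500 g.

(a) 13.8 kg; (b) 117 kg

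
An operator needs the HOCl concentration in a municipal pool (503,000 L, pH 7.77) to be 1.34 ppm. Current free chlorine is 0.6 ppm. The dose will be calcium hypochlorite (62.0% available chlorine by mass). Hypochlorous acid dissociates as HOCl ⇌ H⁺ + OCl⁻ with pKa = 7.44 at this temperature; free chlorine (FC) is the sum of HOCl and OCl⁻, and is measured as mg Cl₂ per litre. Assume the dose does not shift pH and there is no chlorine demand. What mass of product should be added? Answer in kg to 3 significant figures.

2.92 kg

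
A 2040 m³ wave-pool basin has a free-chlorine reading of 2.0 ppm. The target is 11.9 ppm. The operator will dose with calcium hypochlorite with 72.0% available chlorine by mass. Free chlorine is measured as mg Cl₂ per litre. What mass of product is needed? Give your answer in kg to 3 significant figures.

Volume: 2040 m³ = 2,040,000 L.
Chlorine deficit: 11.9 − 2.0 = 9.9 ppm = 9.9 mg/L as Cl₂.
Cl₂ equivalent needed: 9.9 mg/L × 2,040,000 L = 20,200,000 mg = 20,200 g.
Product at 72.0% available chlorine: 20,200 / 0.72 = 28,050 g.

28.1 kg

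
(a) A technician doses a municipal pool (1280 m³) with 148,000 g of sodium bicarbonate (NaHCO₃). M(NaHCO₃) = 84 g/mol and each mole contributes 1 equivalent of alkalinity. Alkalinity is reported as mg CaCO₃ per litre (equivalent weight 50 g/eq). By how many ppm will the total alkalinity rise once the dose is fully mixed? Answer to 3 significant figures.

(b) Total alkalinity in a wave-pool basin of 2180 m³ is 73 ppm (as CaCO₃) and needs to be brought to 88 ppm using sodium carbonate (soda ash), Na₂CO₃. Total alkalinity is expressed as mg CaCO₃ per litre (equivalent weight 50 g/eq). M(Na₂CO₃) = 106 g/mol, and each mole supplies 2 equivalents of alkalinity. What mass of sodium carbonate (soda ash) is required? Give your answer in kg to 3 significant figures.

(a) Volume: 1280 m³ = 1,280,000 L.
(a) Moles of NaHCO₃: 148,000 g ÷ 84 g/mol = 1762 mol → 1762 eq of alkalinity.
(a) As CaCO₃: 1762 eq × 50 g/eq = 88,100 g.
(a) Rise: 88,100 g / 1,280,000 L × 1000 = 68.82 mg/L.

(b) Volume: 2180 m³ = 2,180,000 L.
(b) Alkalinity to add: (88 − 73) = 15 mg/L as CaCO₃ × 2,180,000 L = 32,700 g as CaCO₃.
(b) Equivalents: 32,700 g ÷ 50 g/eq = 654 eq.
(b) Each mole of Na₂CO₃ supplies 2 eq, so 654 / 2 = 327 mol.
(b) Mass: 327 mol × 106 g/mol = 34,660 g.

(a) 68.8 ppm; (b) 34.7 kg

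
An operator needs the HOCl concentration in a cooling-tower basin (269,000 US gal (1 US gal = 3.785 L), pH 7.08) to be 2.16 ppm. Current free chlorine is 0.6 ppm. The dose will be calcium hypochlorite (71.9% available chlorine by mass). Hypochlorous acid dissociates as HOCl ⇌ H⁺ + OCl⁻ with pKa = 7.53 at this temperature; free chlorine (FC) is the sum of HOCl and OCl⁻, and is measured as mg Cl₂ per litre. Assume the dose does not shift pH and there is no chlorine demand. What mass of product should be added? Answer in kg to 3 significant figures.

3.29 kg

Volume: 269,000 US gal × 3.785 L/gal = 1,018,165 L.
[OCl⁻]/[HOCl] = 10^(pH − pKa) = 10^(7.08 − 7.53) = 0.3548; fraction as HOCl = 1/(1 + 0.3548) = 0.7381.
Free chlorine required for 2.16 ppm HOCl: 2.16 / 0.7381 = 2.926 ppm.
FC to add: 2.926 − 0.6 = 2.326 mg/L as Cl₂.
Cl₂ equivalent: 2.326 mg/L × 1,018,165 L = 2369 g.
Product at 71.9% available Cl: 2369 / 0.719 = 3294 g.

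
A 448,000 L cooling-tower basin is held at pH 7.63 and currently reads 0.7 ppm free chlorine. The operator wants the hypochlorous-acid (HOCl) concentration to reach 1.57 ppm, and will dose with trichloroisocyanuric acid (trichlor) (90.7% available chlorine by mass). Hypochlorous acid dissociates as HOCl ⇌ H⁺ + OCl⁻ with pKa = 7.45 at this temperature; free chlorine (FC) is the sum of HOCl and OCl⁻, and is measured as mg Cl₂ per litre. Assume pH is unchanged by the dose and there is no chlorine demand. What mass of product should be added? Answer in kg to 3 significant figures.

[OCl⁻]/[HOCl] = 10^(pH − pKa) = 10^(7.63 − 7.45) = 1.514; fraction as HOCl = 1/(1 + 1.514) = 0.3978.
Free chlorine required for 1.57 ppm HOCl: 1.57 / 0.3978 = 3.946 ppm.
FC to add: 3.946 − 0.7 = 3.246 mg/L as Cl₂.
Cl₂ equivalent: 3.246 mg/L × 448,000 L = 1454 g.
Product at 90.7% available Cl: 1454 / 0.907 = 1603 g.

1.60 kg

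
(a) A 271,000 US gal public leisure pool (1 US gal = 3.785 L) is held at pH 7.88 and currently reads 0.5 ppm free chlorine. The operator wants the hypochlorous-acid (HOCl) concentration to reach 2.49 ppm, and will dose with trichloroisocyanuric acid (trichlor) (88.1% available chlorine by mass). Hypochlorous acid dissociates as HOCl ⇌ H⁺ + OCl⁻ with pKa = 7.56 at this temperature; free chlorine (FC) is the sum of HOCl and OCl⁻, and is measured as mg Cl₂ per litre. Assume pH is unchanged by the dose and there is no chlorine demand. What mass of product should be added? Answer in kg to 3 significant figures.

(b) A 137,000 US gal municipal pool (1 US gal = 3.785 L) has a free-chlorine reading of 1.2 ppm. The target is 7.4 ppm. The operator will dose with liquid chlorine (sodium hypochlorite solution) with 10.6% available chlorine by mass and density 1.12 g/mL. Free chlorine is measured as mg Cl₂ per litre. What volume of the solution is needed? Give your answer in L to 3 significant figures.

(a) Volume: 271,000 US gal × 3.785 L/gal = 1,025,735 L.
(a) [OCl⁻]/[HOCl] = 10^(pH − pKa) = 10^(7.88 − 7.56) = 2.089; fraction as HOCl = 1/(1 + 2.089) = 0.3237.
(a) Free chlorine required for 2.49 ppm HOCl: 2.49 / 0.3237 = 7.692 ppm.
(a) FC to add: 7.692 − 0.5 = 7.192 mg/L as Cl₂.
(a) Cl₂ equivalent: 7.192 mg/L × 1,025,735 L = 7377 g.
(a) Product at 88.1% available Cl: 7377 / 0.881 = 8374 g.

(b) Volume: 137,000 US gal × 3.785 L/gal = 518,545 L.
(b) Chlorine deficit: 7.4 − 1.2 = 6.2 ppm = 6.2 mg/L as Cl₂.
(b) Cl₂ equivalent needed: 6.2 mg/L × 518,545 L = 3,215,000 mg = 3215 g.
(b) Product at 10.6% available chlorine: 3215 / 0.106 = 30,330 g.
(b) Volume at density 1.12 g/mL: 30,330 g ÷ 1.12 g/mL = 27,080 mL.

(a) 8.37 kg; (b) 27.1 L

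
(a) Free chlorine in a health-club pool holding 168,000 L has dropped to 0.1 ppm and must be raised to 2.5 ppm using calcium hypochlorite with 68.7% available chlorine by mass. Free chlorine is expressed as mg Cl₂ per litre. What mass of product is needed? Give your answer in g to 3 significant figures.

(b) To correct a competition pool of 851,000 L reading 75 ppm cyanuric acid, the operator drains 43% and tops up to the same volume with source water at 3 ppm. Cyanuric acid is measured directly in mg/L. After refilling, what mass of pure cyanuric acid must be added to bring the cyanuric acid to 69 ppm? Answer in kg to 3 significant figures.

(a) Chlorine deficit: 2.5 − 0.1 = 2.4 ppm = 2.4 mg/L as Cl₂.
(a) Cl₂ equivalent needed: 2.4 mg/L × 168,000 L = 403,200 mg = 403.2 g.
(a) Product at 68.7% available chlorine: 403.2 / 0.687 = 586.9 g.

(b) After draining 43% and refilling: 75 × 0.57 + 3 × 0.43 = 44.04 ppm.
(b) Deficit to target: 69 − 44.04 = 24.96 mg/L.
(b) Mass: 24.96 mg/L × 851,000 L = 21,240 g cyanuric acid.

(a) 587 g; (b) 21.2 kg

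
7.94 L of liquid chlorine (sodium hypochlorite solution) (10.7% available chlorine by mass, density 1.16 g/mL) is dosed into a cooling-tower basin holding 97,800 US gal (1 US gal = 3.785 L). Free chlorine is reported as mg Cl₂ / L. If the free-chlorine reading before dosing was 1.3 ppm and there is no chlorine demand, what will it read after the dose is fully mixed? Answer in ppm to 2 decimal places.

3.96 ppm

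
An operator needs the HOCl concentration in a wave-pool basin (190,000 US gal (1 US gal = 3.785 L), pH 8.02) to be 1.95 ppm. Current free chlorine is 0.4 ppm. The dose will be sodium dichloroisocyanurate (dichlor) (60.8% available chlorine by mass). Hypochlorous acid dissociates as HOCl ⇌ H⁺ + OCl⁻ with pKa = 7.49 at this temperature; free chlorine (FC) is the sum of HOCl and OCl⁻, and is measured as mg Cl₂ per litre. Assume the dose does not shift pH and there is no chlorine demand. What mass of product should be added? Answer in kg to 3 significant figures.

9.65 kg

Volume: 190,000 US gal × 3.785 L/gal = 719,150 L.
[OCl⁻]/[HOCl] = 10^(pH − pKa) = 10^(8.02 − 7.49) = 3.388; fraction as HOCl = 1/(1 + 3.388) = 0.2279.
Free chlorine required for 1.95 ppm HOCl: 1.95 / 0.2279 = 8.557 ppm.
FC to add: 8.557 − 0.4 = 8.157 mg/L as Cl₂.
Cl₂ equivalent: 8.157 mg/L × 719,150 L = 5866 g.
Product at 60.8% available Cl: 5866 / 0.608 = 9649 g.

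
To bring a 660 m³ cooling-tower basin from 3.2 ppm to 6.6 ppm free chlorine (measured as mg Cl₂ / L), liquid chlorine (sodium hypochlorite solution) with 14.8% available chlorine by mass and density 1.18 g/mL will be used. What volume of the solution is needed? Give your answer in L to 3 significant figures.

Volume: 660 m³ = 660,000 L.
Chlorine deficit: 6.6 − 3.2 = 3.4 ppm = 3.4 mg/L as Cl₂.
Cl₂ equivalent needed: 3.4 mg/L × 660,000 L = 2,244,000 mg = 2244 g.
Product at 14.8% available chlorine: 2244 / 0.148 = 15,160 g.
Volume at density 1.18 g/mL: 15,160 g ÷ 1.18 g/mL = 12,850 mL.

12.8 L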